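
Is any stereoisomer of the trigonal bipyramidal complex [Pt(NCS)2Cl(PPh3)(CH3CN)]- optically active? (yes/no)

A trigonal bipyramid has two axial and three equatorial sites, which are chemically inequivalent.
Placing the ligands in turn and identifying arrangements related by rotation or reflection leaves 7 distinct geometric isomers.
Of these, 3 lack any improper symmetry element and so occur as enantiomeric pairs, giving 7 + 3 = 10 stereoisomers in total.

yes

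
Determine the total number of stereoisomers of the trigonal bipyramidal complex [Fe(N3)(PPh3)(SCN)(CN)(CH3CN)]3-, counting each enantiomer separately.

A trigonal bipyramid has two axial and three equatorial sites, which are chemically inequivalent.
Systematic enumeration (placing each ligand type in turn and discarding arrangements equivalent by rotation or reflection) gives 10 geometric isomers.
Of these, 10 lack any improper symmetry element and so occur as enantiomeric pairs, giving 10 + 10 = 20 stereoisomers in total.

20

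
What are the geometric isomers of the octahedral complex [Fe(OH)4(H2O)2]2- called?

In an octahedral complex each vertex has one trans partner and four cis neighbours.
There are 2 geometric isomers: H2O trans; H2O cis.

cis and trans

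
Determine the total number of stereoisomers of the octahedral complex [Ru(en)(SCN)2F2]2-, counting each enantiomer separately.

4

The six octahedral sites form three mutually perpendicular trans pairs.
Each en is bidentate and must span two cis positions.
There are 3 geometric isomers: SCN cis, F trans; SCN cis, F cis (chiral); SCN trans, F cis.
One of these lacks any improper symmetry element and so occurs as an enantiomeric pair, giving 3 + 1 = 4 stereoisomers in total.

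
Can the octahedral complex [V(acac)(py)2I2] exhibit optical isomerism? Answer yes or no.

Each acac is bidentate and must span two cis positions.
The distinct arrangements are (3 in all): py cis, I trans; py trans, I cis; py cis, I cis (chiral).
One of these lacks any improper symmetry element and so occurs as an enantiomeric pair, giving 3 + 1 = 4 stereoisomers in total.

yes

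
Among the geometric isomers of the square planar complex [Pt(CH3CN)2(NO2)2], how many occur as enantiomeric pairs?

The distinct arrangements are (2 in all): CH3CN cis; CH3CN trans.
Each arrangement has an internal mirror plane or centre of symmetry, so none is chiral.

0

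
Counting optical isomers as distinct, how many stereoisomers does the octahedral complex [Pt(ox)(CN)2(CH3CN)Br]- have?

6

The six octahedral sites form three mutually perpendicular trans pairs.
Each ox is bidentate and must span two cis positions.
Working through the distinct placements yields 4 geometric isomers: CN cis (3 arrangements, 2 chiral); CN trans.
Of these, 2 lack any improper symmetry element and so occur as enantiomeric pairs, giving 4 + 2 = 6 stereoisomers in total.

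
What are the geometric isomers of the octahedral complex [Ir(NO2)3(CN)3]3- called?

The six octahedral sites form three mutually perpendicular trans pairs.
The distinct arrangements are (2 in all): NO2 mer; NO2 fac.

fac and mer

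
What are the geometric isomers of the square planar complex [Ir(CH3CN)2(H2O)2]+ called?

cis and trans

Systematic placement gives 2 geometric isomers: CH3CN cis; CH3CN trans.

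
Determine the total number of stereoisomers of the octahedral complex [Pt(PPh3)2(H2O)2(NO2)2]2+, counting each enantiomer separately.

The six octahedral sites form three mutually perpendicular trans pairs.
The distinct arrangements are (5 in all): PPh3 trans, H2O trans, NO2 trans; PPh3 cis, H2O trans, NO2 cis; PPh3 trans, H2O cis, NO2 cis; PPh3 cis, H2O cis, NO2 cis (chiral); PPh3 cis, H2O cis, NO2 trans.
One of these lacks any improper symmetry element and so occurs as an enantiomeric pair, giving 5 + 1 = 6 stereoisomers in total.

6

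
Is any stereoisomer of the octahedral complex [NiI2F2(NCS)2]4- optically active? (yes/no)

The six octahedral sites form three mutually perpendicular trans pairs.
Working through the distinct placements yields 5 geometric isomers: I trans, F trans, NCS trans; I cis, F trans, NCS cis; I cis, F cis, NCS trans; I cis, F cis, NCS cis (chiral); I trans, F cis, NCS cis.
One of these lacks any improper symmetry element and so occurs as an enantiomeric pair, giving 5 + 1 = 6 stereoisomers in total.

yes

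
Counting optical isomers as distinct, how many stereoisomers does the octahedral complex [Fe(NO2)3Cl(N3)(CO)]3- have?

In an octahedral complex each vertex has one trans partner and four cis neighbours.
The distinct arrangements are (4 in all): NO2 mer (3 arrangements); NO2 fac (chiral).
One of these lacks any improper symmetry element and so occurs as an enantiomeric pair, giving 4 + 1 = 5 stereoisomers in total.

5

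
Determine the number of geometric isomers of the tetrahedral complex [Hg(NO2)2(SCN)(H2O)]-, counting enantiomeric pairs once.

In a tetrahedral complex all four positions are equivalent and every pair of ligands is adjacent — there is no cis/trans distinction.
Only one geometric arrangement is possible.

1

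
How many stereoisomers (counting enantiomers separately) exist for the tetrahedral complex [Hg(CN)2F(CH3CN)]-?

In a tetrahedral complex all four positions are equivalent and every pair of ligands is adjacent — there is no cis/trans distinction.
Only one geometric arrangement is possible.

1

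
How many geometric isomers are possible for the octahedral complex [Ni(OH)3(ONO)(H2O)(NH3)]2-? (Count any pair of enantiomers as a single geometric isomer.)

4

Working through the distinct placements yields 4 geometric isomers: OH mer (3 arrangements); OH fac (chiral).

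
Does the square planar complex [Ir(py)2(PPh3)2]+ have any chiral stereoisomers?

In a square planar complex each vertex has one trans partner and two cis neighbours.
Systematic placement gives 2 geometric isomers: py cis; py trans.
Each arrangement has an internal mirror plane or centre of symmetry, so none is chiral.

no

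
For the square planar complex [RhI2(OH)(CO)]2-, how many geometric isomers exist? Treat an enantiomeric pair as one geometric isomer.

2

In a square planar complex each vertex has one trans partner and two cis neighbours.
The distinct arrangements are (2 in all): I cis; I trans.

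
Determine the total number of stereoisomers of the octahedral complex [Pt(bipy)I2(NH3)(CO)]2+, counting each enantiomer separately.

6

Each bipy is bidentate and must span two cis positions.
The distinct arrangements are (4 in all): I cis (3 arrangements, 2 chiral); I trans.
Of these, 2 lack any improper symmetry element and so occur as enantiomeric pairs, giving 4 + 2 = 6 stereoisomers in total.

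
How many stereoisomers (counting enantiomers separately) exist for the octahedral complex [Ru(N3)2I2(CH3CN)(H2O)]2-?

In an octahedral complex each vertex has one trans partner and four cis neighbours.
The distinct arrangements are (6 in all): N3 trans, I trans; N3 cis, I cis (3 arrangements, 2 chiral); N3 trans, I cis; N3 cis, I trans.
Of these, 2 lack any improper symmetry element and so occur as enantiomeric pairs, giving 6 + 2 = 8 stereoisomers in total.

8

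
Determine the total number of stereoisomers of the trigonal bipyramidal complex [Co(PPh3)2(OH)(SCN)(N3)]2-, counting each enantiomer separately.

10

Exhaustive case analysis gives 7 geometric isomers.
Of these, 3 lack any improper symmetry element and so occur as enantiomeric pairs, giving 7 + 3 = 10 stereoisomers in total.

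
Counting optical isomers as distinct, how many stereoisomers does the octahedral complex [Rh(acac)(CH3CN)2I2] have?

Each acac is bidentate and must span two cis positions.
The distinct arrangements are (3 in all): CH3CN trans, I cis; CH3CN cis, I cis (chiral); CH3CN cis, I trans.
One of these lacks any improper symmetry element and so occurs as an enantiomeric pair, giving 3 + 1 = 4 stereoisomers in total.

4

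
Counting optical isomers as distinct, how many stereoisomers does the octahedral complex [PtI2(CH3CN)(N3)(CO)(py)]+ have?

15

Exhaustive case analysis gives 9 geometric isomers.
Of these, 6 lack any improper symmetry element and so occur as enantiomeric pairs, giving 9 + 6 = 15 stereoisomers in total.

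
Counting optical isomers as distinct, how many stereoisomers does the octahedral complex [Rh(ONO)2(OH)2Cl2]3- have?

Systematic placement gives 5 geometric isomers: ONO trans, OH trans, Cl trans; ONO cis, OH cis, Cl trans; ONO trans, OH cis, Cl cis; ONO cis, OH cis, Cl cis (chiral); ONO cis, OH trans, Cl cis.
One of these lacks any improper symmetry element and so occurs as an enantiomeric pair, giving 5 + 1 = 6 stereoisomers in total.

6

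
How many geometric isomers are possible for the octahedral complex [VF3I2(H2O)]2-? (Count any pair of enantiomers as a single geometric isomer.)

3

Working through the distinct placements yields 3 geometric isomers: F mer, I trans; F mer, I cis; F fac, I cis.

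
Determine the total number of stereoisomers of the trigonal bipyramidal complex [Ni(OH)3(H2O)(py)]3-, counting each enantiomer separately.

4

A trigonal bipyramid has two axial and three equatorial sites, which are chemically inequivalent.
The distinct arrangements are (4 in all): H2O axial, py equatorial; H2O axial, py axial; H2O equatorial, py equatorial; H2O equatorial, py axial.
Each arrangement has an internal mirror plane or centre of symmetry, so none is chiral.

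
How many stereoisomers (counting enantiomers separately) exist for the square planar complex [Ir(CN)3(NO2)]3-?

Only one geometric arrangement is possible.

1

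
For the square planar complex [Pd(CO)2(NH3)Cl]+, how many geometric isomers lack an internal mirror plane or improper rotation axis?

0

In a square planar complex each vertex has one trans partner and two cis neighbours.
There are 2 geometric isomers: CO cis; CO trans.
Each arrangement has an internal mirror plane or centre of symmetry, so none is chiral.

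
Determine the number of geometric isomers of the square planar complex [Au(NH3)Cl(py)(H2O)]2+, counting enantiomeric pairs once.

3

There are 3 geometric isomers: (Cl/NH3 trans, H2O/py trans); (Cl/py trans, H2O/NH3 trans); (Cl/H2O trans, NH3/py trans).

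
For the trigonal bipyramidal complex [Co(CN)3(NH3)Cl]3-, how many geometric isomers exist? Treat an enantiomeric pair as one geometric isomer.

A trigonal bipyramid has two axial and three equatorial sites, which are chemically inequivalent.
Working through the distinct placements yields 4 geometric isomers: NH3 equatorial, Cl equatorial; NH3 equatorial, Cl axial; NH3 axial, Cl equatorial; NH3 axial, Cl axial.

4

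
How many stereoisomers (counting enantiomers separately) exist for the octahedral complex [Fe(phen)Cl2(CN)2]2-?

4

Each phen is bidentate and must span two cis positions.
Working through the distinct placements yields 3 geometric isomers: Cl cis, CN trans; Cl cis, CN cis (chiral); Cl trans, CN cis.
One of these lacks any improper symmetry element and so occurs as an enantiomeric pair, giving 3 + 1 = 4 stereoisomers in total.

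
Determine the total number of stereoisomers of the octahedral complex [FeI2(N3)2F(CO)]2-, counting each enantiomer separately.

In an octahedral complex each vertex has one trans partner and four cis neighbours.
Working through the distinct placements yields 6 geometric isomers: I trans, N3 trans; I cis, N3 cis (3 arrangements, 2 chiral); I cis, N3 trans; I trans, N3 cis.
Of these, 2 lack any improper symmetry element and so occur as enantiomeric pairs, giving 6 + 2 = 8 stereoisomers in total.

8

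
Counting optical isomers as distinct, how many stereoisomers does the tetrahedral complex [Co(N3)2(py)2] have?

1

All four vertices of a tetrahedron are equivalent and mutually adjacent, so cis/trans isomerism cannot arise.
Only one geometric arrangement is possible.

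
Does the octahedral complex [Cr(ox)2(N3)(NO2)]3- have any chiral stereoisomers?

yes

An octahedron has six vertices in three trans pairs; every non-trans pair is cis.
Each ox is bidentate and must span two cis positions.
There are 2 geometric isomers: N3 and NO2 mutually trans; N3 and NO2 mutually cis (chiral).
One of these lacks any improper symmetry element and so occurs as an enantiomeric pair, giving 2 + 1 = 3 stereoisomers in total.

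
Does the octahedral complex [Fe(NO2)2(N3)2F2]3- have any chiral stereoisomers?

Systematic placement gives 5 geometric isomers: NO2 trans, N3 trans, F trans; NO2 cis, N3 cis, F trans; NO2 trans, N3 cis, F cis; NO2 cis, N3 cis, F cis (chiral); NO2 cis, N3 trans, F cis.
One of these lacks any improper symmetry element and so occurs as an enantiomeric pair, giving 5 + 1 = 6 stereoisomers in total.

yes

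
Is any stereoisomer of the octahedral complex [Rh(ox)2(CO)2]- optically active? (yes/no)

The six octahedral sites form three mutually perpendicular trans pairs.
Each ox is bidentate and must span two cis positions.
The distinct arrangements are (2 in all): CO trans; CO cis (chiral).
One of these lacks any improper symmetry element and so occurs as an enantiomeric pair, giving 2 + 1 = 3 stereoisomers in total.

yes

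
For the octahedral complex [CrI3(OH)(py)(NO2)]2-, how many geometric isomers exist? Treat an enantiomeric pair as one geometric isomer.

An octahedron has six vertices in three trans pairs; every non-trans pair is cis.
Systematic placement gives 4 geometric isomers: I mer (3 arrangements); I fac (chiral).

4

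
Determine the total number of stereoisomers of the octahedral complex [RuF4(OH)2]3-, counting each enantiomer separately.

The six octahedral sites form three mutually perpendicular trans pairs.
Systematic placement gives 2 geometric isomers: OH trans; OH cis.
Each arrangement has an internal mirror plane or centre of symmetry, so none is chiral.

2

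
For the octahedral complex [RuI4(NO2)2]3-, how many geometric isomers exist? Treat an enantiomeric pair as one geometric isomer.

2

There are 2 geometric isomers: NO2 trans; NO2 cis.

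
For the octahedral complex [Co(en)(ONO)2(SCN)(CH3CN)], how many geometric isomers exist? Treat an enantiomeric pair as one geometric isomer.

Each en is bidentate and must span two cis positions.
Working through the distinct placements yields 4 geometric isomers: ONO cis (3 arrangements, 2 chiral); ONO trans.

4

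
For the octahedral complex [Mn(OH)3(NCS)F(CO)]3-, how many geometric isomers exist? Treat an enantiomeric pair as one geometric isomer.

An octahedron has six vertices in three trans pairs; every non-trans pair is cis.
The distinct arrangements are (4 in all): OH mer (3 arrangements); OH fac (chiral).

4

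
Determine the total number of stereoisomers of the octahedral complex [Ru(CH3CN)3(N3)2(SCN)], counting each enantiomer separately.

3

Systematic placement gives 3 geometric isomers: CH3CN mer, N3 cis; CH3CN mer, N3 trans; CH3CN fac, N3 cis.
Each arrangement has an internal mirror plane or centre of symmetry, so none is chiral.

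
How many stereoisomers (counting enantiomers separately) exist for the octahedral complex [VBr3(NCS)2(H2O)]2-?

3

Working through the distinct placements yields 3 geometric isomers: Br mer, NCS trans; Br mer, NCS cis; Br fac, NCS cis.
Each arrangement has an internal mirror plane or centre of symmetry, so none is chiral.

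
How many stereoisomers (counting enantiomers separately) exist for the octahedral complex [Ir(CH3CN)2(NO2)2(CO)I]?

8

In an octahedral complex each vertex has one trans partner and four cis neighbours.
The distinct arrangements are (6 in all): CH3CN trans, NO2 trans; CH3CN trans, NO2 cis; CH3CN cis, NO2 trans; CH3CN cis, NO2 cis (3 arrangements, 2 chiral).
Of these, 2 lack any improper symmetry element and so occur as enantiomeric pairs, giving 6 + 2 = 8 stereoisomers in total.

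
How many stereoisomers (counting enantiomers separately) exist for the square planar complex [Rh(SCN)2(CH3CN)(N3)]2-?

In a square planar complex each vertex has one trans partner and two cis neighbours.
Systematic placement gives 2 geometric isomers: SCN cis; SCN trans.
Each arrangement has an internal mirror plane or centre of symmetry, so none is chiral.

2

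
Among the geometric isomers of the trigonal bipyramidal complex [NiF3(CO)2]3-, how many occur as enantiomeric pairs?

In a trigonal bipyramid the two axial positions differ from the three equatorial ones.
The distinct arrangements are (3 in all): CO both axial; CO one axial, one equatorial; CO both equatorial.
Each arrangement has an internal mirror plane or centre of symmetry, so none is chiral.

0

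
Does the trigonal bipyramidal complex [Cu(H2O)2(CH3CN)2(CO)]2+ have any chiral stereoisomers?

yes

Systematic enumeration (placing each ligand type in turn and discarding arrangements equivalent by rotation or reflection) gives 5 geometric isomers.
One of these lacks any improper symmetry element and so occurs as an enantiomeric pair, giving 5 + 1 = 6 stereoisomers in total.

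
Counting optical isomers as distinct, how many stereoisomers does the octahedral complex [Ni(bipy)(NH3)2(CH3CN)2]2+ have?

In an octahedral complex each vertex has one trans partner and four cis neighbours.
Each bipy is bidentate and must span two cis positions.
There are 3 geometric isomers: NH3 cis, CH3CN trans; NH3 cis, CH3CN cis (chiral); NH3 trans, CH3CN cis.
One of these lacks any improper symmetry element and so occurs as an enantiomeric pair, giving 3 + 1 = 4 stereoisomers in total.

4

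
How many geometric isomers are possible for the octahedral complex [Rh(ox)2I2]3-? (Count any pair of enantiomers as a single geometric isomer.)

2

The six octahedral sites form three mutually perpendicular trans pairs.
Each ox is bidentate and must span two cis positions.
The distinct arrangements are (2 in all): I trans; I cis (chiral).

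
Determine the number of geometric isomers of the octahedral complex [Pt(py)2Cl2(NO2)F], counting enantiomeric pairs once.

The six octahedral sites form three mutually perpendicular trans pairs.
The distinct arrangements are (6 in all): py trans, Cl trans; py cis, Cl trans; py trans, Cl cis; py cis, Cl cis (3 arrangements, 2 chiral).

6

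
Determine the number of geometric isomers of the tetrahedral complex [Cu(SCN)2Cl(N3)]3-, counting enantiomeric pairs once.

In a tetrahedral complex all four positions are equivalent and every pair of ligands is adjacent — there is no cis/trans distinction.
Only one geometric arrangement is possible.

1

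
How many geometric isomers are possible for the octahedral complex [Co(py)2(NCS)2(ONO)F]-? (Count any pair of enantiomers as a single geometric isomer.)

6

The distinct arrangements are (6 in all): py trans, NCS cis; py cis, NCS cis (3 arrangements, 2 chiral); py trans, NCS trans; py cis, NCS trans.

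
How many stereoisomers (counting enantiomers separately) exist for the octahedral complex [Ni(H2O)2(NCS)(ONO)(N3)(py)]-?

An octahedron has six vertices in three trans pairs; every non-trans pair is cis.
Systematic enumeration (placing each ligand type in turn and discarding arrangements equivalent by rotation or reflection) gives 9 geometric isomers.
Of these, 6 lack any improper symmetry element and so occur as enantiomeric pairs, giving 9 + 6 = 15 stereoisomers in total.

15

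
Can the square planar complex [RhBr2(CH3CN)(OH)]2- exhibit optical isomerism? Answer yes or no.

In a square planar complex each vertex has one trans partner and two cis neighbours.
Working through the distinct placements yields 2 geometric isomers: Br cis; Br trans.
Each arrangement has an internal mirror plane or centre of symmetry, so none is chiral.

no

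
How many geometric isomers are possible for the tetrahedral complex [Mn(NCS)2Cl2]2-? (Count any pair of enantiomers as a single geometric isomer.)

1

Only one geometric arrangement is possible.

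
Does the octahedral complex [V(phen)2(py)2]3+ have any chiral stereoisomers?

The six octahedral sites form three mutually perpendicular trans pairs.
Each phen is bidentate and must span two cis positions.
Working through the distinct placements yields 2 geometric isomers: py trans; py cis (chiral).
One of these lacks any improper symmetry element and so occurs as an enantiomeric pair, giving 2 + 1 = 3 stereoisomers in total.

yes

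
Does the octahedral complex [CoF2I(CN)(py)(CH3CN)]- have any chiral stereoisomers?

An octahedron has six vertices in three trans pairs; every non-trans pair is cis.
Systematic enumeration (placing each ligand type in turn and discarding arrangements equivalent by rotation or reflection) gives 9 geometric isomers.
Of these, 6 lack any improper symmetry element and so occur as enantiomeric pairs, giving 9 + 6 = 15 stereoisomers in total.

yes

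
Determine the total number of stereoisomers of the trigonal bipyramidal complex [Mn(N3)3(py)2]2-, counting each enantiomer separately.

In a trigonal bipyramid the two axial positions differ from the three equatorial ones.
Working through the distinct placements yields 3 geometric isomers: py both equatorial; py one axial, one equatorial; py both axial.
Each arrangement has an internal mirror plane or centre of symmetry, so none is chiral.

3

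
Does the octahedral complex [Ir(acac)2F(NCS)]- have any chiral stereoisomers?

The six octahedral sites form three mutually perpendicular trans pairs.
Each acac is bidentate and must span two cis positions.
Working through the distinct placements yields 2 geometric isomers: F and NCS mutually trans; F and NCS mutually cis (chiral).
One of these lacks any improper symmetry element and so occurs as an enantiomeric pair, giving 2 + 1 = 3 stereoisomers in total.

yes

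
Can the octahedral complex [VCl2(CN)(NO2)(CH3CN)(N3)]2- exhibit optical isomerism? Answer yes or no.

yes

The six octahedral sites form three mutually perpendicular trans pairs.
Placing the ligands in turn and identifying arrangements related by rotation or reflection leaves 9 distinct geometric isomers.
Of these, 6 lack any improper symmetry element and so occur as enantiomeric pairs, giving 9 + 6 = 15 stereoisomers in total.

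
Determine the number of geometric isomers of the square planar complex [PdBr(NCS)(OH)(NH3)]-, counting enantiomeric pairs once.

In a square planar complex each vertex has one trans partner and two cis neighbours.
There are 3 geometric isomers: (Br/NH3 trans, NCS/OH trans); (Br/OH trans, NCS/NH3 trans); (Br/NCS trans, NH3/OH trans).

3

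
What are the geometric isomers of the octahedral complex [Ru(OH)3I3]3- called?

The six octahedral sites form three mutually perpendicular trans pairs.
Working through the distinct placements yields 2 geometric isomers: OH mer; OH fac.

fac and mer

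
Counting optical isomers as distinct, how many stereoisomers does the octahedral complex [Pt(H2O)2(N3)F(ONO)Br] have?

15

An octahedron has six vertices in three trans pairs; every non-trans pair is cis.
Exhaustive case analysis gives 9 geometric isomers.
Of these, 6 lack any improper symmetry element and so occur as enantiomeric pairs, giving 9 + 6 = 15 stereoisomers in total.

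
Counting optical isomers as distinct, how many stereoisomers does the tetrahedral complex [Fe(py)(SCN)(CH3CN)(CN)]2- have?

2

All four vertices of a tetrahedron are equivalent and mutually adjacent, so cis/trans isomerism cannot arise.
Only one geometric arrangement is possible; it has no improper symmetry element, so it exists as a pair of enantiomers (2 stereoisomers).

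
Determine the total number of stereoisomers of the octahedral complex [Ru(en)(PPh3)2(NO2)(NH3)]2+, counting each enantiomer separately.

The six octahedral sites form three mutually perpendicular trans pairs.
Each en is bidentate and must span two cis positions.
There are 4 geometric isomers: PPh3 cis (3 arrangements, 2 chiral); PPh3 trans.
Of these, 2 lack any improper symmetry element and so occur as enantiomeric pairs, giving 4 + 2 = 6 stereoisomers in total.

6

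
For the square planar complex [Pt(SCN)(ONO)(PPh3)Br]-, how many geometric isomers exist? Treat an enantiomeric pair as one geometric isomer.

In a square planar complex each vertex has one trans partner and two cis neighbours.
The distinct arrangements are (3 in all): (Br/PPh3 trans, ONO/SCN trans); (Br/SCN trans, ONO/PPh3 trans); (Br/ONO trans, PPh3/SCN trans).

3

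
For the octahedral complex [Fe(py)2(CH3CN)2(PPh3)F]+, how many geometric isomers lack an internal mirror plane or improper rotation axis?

In an octahedral complex each vertex has one trans partner and four cis neighbours.
Systematic placement gives 6 geometric isomers: py trans, CH3CN trans; py cis, CH3CN trans; py trans, CH3CN cis; py cis, CH3CN cis (3 arrangements, 2 chiral).
Of these, 2 lack any improper symmetry element and so occur as enantiomeric pairs, giving 6 + 2 = 8 stereoisomers in total.

2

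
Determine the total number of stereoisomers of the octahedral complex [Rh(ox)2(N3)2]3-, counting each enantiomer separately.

3

In an octahedral complex each vertex has one trans partner and four cis neighbours.
Each ox is bidentate and must span two cis positions.
The distinct arrangements are (2 in all): N3 trans; N3 cis (chiral).
One of these lacks any improper symmetry element and so occurs as an enantiomeric pair, giving 2 + 1 = 3 stereoisomers in total.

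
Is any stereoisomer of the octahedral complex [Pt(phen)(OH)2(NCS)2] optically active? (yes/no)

yes

An octahedron has six vertices in three trans pairs; every non-trans pair is cis.
Each phen is bidentate and must span two cis positions.
The distinct arrangements are (3 in all): OH cis, NCS trans; OH cis, NCS cis (chiral); OH trans, NCS cis.
One of these lacks any improper symmetry element and so occurs as an enantiomeric pair, giving 3 + 1 = 4 stereoisomers in total.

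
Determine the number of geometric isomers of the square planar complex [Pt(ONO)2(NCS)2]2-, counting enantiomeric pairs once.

2

In a square planar complex each vertex has one trans partner and two cis neighbours.
Systematic placement gives 2 geometric isomers: ONO cis; ONO trans.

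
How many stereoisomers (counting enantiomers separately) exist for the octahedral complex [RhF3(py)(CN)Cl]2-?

There are 4 geometric isomers: F mer (3 arrangements); F fac (chiral).
One of these lacks any improper symmetry element and so occurs as an enantiomeric pair, giving 4 + 1 = 5 stereoisomers in total.

5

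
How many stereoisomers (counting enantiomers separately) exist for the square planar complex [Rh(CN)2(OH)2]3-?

The distinct arrangements are (2 in all): CN cis; CN trans.
Each arrangement has an internal mirror plane or centre of symmetry, so none is chiral.

2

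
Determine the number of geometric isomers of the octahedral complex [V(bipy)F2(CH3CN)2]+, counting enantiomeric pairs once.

3

In an octahedral complex each vertex has one trans partner and four cis neighbours.
Each bipy is bidentate and must span two cis positions.
Working through the distinct placements yields 3 geometric isomers: F cis, CH3CN trans; F cis, CH3CN cis (chiral); F trans, CH3CN cis.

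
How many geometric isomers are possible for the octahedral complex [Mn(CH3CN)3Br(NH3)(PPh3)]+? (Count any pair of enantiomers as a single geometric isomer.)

In an octahedral complex each vertex has one trans partner and four cis neighbours.
Working through the distinct placements yields 4 geometric isomers: CH3CN mer (3 arrangements); CH3CN fac (chiral).

4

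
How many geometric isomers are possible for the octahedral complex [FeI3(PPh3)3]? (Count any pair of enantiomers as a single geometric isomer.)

2

An octahedron has six vertices in three trans pairs; every non-trans pair is cis.
Systematic placement gives 2 geometric isomers: I mer; I fac.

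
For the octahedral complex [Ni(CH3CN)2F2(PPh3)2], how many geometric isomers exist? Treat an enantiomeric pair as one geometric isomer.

5

In an octahedral complex each vertex has one trans partner and four cis neighbours.
There are 5 geometric isomers: CH3CN trans, F trans, PPh3 trans; CH3CN trans, F cis, PPh3 cis; CH3CN cis, F cis, PPh3 trans; CH3CN cis, F cis, PPh3 cis (chiral); CH3CN cis, F trans, PPh3 cis.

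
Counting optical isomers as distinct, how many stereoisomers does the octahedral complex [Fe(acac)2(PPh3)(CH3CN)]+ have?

3

In an octahedral complex each vertex has one trans partner and four cis neighbours.
Each acac is bidentate and must span two cis positions.
Systematic placement gives 2 geometric isomers: PPh3 and CH3CN mutually trans; PPh3 and CH3CN mutually cis (chiral).
One of these lacks any improper symmetry element and so occurs as an enantiomeric pair, giving 2 + 1 = 3 stereoisomers in total.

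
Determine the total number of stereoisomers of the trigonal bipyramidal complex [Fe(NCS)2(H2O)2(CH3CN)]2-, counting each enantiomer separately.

Systematic enumeration (placing each ligand type in turn and discarding arrangements equivalent by rotation or reflection) gives 5 geometric isomers.
One of these lacks any improper symmetry element and so occurs as an enantiomeric pair, giving 5 + 1 = 6 stereoisomers in total.

6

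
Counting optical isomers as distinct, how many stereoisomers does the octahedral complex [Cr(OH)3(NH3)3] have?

In an octahedral complex each vertex has one trans partner and four cis neighbours.
The distinct arrangements are (2 in all): OH mer; OH fac.
Each arrangement has an internal mirror plane or centre of symmetry, so none is chiral.

2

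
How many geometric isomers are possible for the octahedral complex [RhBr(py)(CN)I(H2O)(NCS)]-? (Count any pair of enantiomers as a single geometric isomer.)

Systematic enumeration (placing each ligand type in turn and discarding arrangements equivalent by rotation or reflection) gives 15 geometric isomers.

15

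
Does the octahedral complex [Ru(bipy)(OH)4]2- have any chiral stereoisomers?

no

Each bipy is bidentate and must span two cis positions.
Only one geometric arrangement is possible.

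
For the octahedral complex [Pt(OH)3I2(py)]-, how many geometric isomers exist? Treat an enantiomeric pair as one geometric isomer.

3

In an octahedral complex each vertex has one trans partner and four cis neighbours.
Working through the distinct placements yields 3 geometric isomers: OH mer, I trans; OH fac, I cis; OH mer, I cis.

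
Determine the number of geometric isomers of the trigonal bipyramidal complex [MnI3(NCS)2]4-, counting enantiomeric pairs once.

3

A trigonal bipyramid has two axial and three equatorial sites, which are chemically inequivalent.
Working through the distinct placements yields 3 geometric isomers: NCS both equatorial; NCS one axial, one equatorial; NCS both axial.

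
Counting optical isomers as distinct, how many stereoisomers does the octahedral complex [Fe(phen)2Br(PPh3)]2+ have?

An octahedron has six vertices in three trans pairs; every non-trans pair is cis.
Each phen is bidentate and must span two cis positions.
The distinct arrangements are (2 in all): Br and PPh3 mutually trans; Br and PPh3 mutually cis (chiral).
One of these lacks any improper symmetry element and so occurs as an enantiomeric pair, giving 2 + 1 = 3 stereoisomers in total.

3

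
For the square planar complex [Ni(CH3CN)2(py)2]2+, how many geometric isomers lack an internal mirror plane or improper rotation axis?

In a square planar complex each vertex has one trans partner and two cis neighbours.
Systematic placement gives 2 geometric isomers: CH3CN cis; CH3CN trans.
Each arrangement has an internal mirror plane or centre of symmetry, so none is chiral.

0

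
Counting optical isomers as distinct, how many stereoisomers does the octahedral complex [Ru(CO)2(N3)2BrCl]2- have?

8

The six octahedral sites form three mutually perpendicular trans pairs.
The distinct arrangements are (6 in all): CO cis, N3 trans; CO cis, N3 cis (3 arrangements, 2 chiral); CO trans, N3 trans; CO trans, N3 cis.
Of these, 2 lack any improper symmetry element and so occur as enantiomeric pairs, giving 6 + 2 = 8 stereoisomers in total.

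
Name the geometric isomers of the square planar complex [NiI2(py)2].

cis and trans

The distinct arrangements are (2 in all): I cis; I trans.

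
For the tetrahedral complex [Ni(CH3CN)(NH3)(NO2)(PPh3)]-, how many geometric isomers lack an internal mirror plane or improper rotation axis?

In a tetrahedral complex all four positions are equivalent and every pair of ligands is adjacent — there is no cis/trans distinction.
Only one geometric arrangement is possible; it has no improper symmetry element, so it exists as a pair of enantiomers (2 stereoisomers).

1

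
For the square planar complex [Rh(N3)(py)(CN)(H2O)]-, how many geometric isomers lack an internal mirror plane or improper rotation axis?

0

A square has two trans pairs of vertices; adjacent vertices are cis.
Working through the distinct placements yields 3 geometric isomers: (CN/N3 trans, H2O/py trans); (CN/py trans, H2O/N3 trans); (CN/H2O trans, N3/py trans).
Each arrangement has an internal mirror plane or centre of symmetry, so none is chiral.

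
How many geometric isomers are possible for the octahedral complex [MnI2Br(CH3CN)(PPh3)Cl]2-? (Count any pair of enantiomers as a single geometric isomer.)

9

The six octahedral sites form three mutually perpendicular trans pairs.
Placing the ligands in turn and identifying arrangements related by rotation or reflection leaves 9 distinct geometric isomers.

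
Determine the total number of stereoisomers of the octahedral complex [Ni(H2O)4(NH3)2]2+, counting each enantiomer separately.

In an octahedral complex each vertex has one trans partner and four cis neighbours.
The distinct arrangements are (2 in all): NH3 trans; NH3 cis.
Each arrangement has an internal mirror plane or centre of symmetry, so none is chiral.

2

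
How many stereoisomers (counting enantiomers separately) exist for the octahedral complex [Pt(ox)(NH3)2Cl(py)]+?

An octahedron has six vertices in three trans pairs; every non-trans pair is cis.
Each ox is bidentate and must span two cis positions.
Working through the distinct placements yields 4 geometric isomers: NH3 cis (3 arrangements, 2 chiral); NH3 trans.
Of these, 2 lack any improper symmetry element and so occur as enantiomeric pairs, giving 4 + 2 = 6 stereoisomers in total.

6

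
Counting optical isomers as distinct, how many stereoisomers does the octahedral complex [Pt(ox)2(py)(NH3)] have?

Each ox is bidentate and must span two cis positions.
Systematic placement gives 2 geometric isomers: py and NH3 mutually cis (chiral); py and NH3 mutually trans.
One of these lacks any improper symmetry element and so occurs as an enantiomeric pair, giving 2 + 1 = 3 stereoisomers in total.

3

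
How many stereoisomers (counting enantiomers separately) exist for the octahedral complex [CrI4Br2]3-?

2

An octahedron has six vertices in three trans pairs; every non-trans pair is cis.
There are 2 geometric isomers: Br trans; Br cis.
Each arrangement has an internal mirror plane or centre of symmetry, so none is chiral.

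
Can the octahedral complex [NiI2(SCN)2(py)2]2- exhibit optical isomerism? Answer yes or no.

An octahedron has six vertices in three trans pairs; every non-trans pair is cis.
Working through the distinct placements yields 5 geometric isomers: I trans, SCN trans, py trans; I trans, SCN cis, py cis; I cis, SCN cis, py trans; I cis, SCN cis, py cis (chiral); I cis, SCN trans, py cis.
One of these lacks any improper symmetry element and so occurs as an enantiomeric pair, giving 5 + 1 = 6 stereoisomers in total.

yes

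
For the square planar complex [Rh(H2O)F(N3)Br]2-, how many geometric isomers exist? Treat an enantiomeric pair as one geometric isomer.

3

A square has two trans pairs of vertices; adjacent vertices are cis.
There are 3 geometric isomers: (Br/H2O trans, F/N3 trans); (Br/N3 trans, F/H2O trans); (Br/F trans, H2O/N3 trans).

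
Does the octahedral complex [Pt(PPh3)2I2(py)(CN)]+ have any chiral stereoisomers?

yes

An octahedron has six vertices in three trans pairs; every non-trans pair is cis.
Working through the distinct placements yields 6 geometric isomers: PPh3 cis, I cis (3 arrangements, 2 chiral); PPh3 trans, I cis; PPh3 cis, I trans; PPh3 trans, I trans.
Of these, 2 lack any improper symmetry element and so occur as enantiomeric pairs, giving 6 + 2 = 8 stereoisomers in total.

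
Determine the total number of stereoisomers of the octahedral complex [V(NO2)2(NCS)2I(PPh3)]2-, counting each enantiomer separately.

8

An octahedron has six vertices in three trans pairs; every non-trans pair is cis.
Working through the distinct placements yields 6 geometric isomers: NO2 cis, NCS cis (3 arrangements, 2 chiral); NO2 trans, NCS cis; NO2 cis, NCS trans; NO2 trans, NCS trans.
Of these, 2 lack any improper symmetry element and so occur as enantiomeric pairs, giving 6 + 2 = 8 stereoisomers in total.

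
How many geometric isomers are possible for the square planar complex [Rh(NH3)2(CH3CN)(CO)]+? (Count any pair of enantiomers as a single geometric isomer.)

In a square planar complex each vertex has one trans partner and two cis neighbours.
There are 2 geometric isomers: NH3 cis; NH3 trans.

2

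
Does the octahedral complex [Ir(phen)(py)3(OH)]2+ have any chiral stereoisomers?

no

Each phen is bidentate and must span two cis positions.
Systematic placement gives 2 geometric isomers: py mer; py fac.
Each arrangement has an internal mirror plane or centre of symmetry, so none is chiral.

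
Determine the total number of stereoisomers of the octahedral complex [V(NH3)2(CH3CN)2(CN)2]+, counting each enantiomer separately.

The six octahedral sites form three mutually perpendicular trans pairs.
The distinct arrangements are (5 in all): NH3 trans, CH3CN trans, CN trans; NH3 cis, CH3CN trans, CN cis; NH3 trans, CH3CN cis, CN cis; NH3 cis, CH3CN cis, CN cis (chiral); NH3 cis, CH3CN cis, CN trans.
One of these lacks any improper symmetry element and so occurs as an enantiomeric pair, giving 5 + 1 = 6 stereoisomers in total.

6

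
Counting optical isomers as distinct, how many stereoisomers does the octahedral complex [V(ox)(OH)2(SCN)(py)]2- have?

In an octahedral complex each vertex has one trans partner and four cis neighbours.
Each ox is bidentate and must span two cis positions.
Working through the distinct placements yields 4 geometric isomers: OH trans; OH cis (3 arrangements, 2 chiral).
Of these, 2 lack any improper symmetry element and so occur as enantiomeric pairs, giving 4 + 2 = 6 stereoisomers in total.

6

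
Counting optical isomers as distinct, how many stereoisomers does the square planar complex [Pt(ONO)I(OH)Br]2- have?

3

There are 3 geometric isomers: (Br/OH trans, I/ONO trans); (Br/ONO trans, I/OH trans); (Br/I trans, OH/ONO trans).
Each arrangement has an internal mirror plane or centre of symmetry, so none is chiral.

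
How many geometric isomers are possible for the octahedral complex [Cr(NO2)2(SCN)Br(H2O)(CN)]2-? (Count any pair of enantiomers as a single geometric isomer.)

An octahedron has six vertices in three trans pairs; every non-trans pair is cis.
Placing the ligands in turn and identifying arrangements related by rotation or reflection leaves 9 distinct geometric isomers.

9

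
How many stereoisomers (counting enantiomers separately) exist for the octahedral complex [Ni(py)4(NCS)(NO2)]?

2

An octahedron has six vertices in three trans pairs; every non-trans pair is cis.
Working through the distinct placements yields 2 geometric isomers: NCS and NO2 mutually trans; NCS and NO2 mutually cis.
Each arrangement has an internal mirror plane or centre of symmetry, so none is chiral.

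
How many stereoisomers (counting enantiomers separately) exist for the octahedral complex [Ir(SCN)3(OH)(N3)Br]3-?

An octahedron has six vertices in three trans pairs; every non-trans pair is cis.
Working through the distinct placements yields 4 geometric isomers: SCN mer (3 arrangements); SCN fac (chiral).
One of these lacks any improper symmetry element and so occurs as an enantiomeric pair, giving 4 + 1 = 5 stereoisomers in total.

5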